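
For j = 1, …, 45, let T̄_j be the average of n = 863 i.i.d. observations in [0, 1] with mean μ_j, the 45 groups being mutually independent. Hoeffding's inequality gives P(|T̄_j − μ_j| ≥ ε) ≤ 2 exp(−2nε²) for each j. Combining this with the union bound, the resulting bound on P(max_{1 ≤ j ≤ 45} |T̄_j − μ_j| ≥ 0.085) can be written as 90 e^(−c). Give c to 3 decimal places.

12.470

Union bound over the 45 events: P(max_{1 ≤ j ≤ 45} |T̄_j − μ_j| ≥ 0.085) ≤ 45·2·exp(−2nε²) = 90 exp(−2·863·0.085²).
So c = 2·863·0.085² = 12.4703.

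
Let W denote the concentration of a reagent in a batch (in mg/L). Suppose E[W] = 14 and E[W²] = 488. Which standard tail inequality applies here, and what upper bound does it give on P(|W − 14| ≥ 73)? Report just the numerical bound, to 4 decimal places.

The first two moments determine the variance, so Chebyshev's inequality is the sharpest standard bound available.
Var(W) = E[W²] − (E[W])² = 488 − 196 = 292.
Chebyshev's inequality: P(|W − μ| ≥ t) ≤ Var(W)/t² = 292/5329 = 0.0548.

0.0548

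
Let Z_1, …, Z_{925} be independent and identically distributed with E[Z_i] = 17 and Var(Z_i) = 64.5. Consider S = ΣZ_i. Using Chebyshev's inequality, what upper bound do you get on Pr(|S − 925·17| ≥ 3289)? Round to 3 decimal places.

0.006

Var(S) = n·Var(Z_i) = 925·64.5 = 59662.5.
Chebyshev: Pr(|S − 925·17| ≥ 3289) ≤ Var(S)/3289² = 59662.5/10817521 = 0.0055.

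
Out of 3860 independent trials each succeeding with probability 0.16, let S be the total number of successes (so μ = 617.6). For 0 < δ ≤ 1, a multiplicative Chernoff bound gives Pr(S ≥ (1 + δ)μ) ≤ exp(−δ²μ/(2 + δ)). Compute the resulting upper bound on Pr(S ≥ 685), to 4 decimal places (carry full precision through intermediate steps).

0.0306

Write 685 = (1 + δ)μ, so δ = 685/617.6 − 1 = 0.1091321…
Then the exponent is δ²μ/(2 + δ) = (685 − μ)² / (μ·(2 + δ)) = 3.487456.
Bound = exp(−3.487456) = 0.03058.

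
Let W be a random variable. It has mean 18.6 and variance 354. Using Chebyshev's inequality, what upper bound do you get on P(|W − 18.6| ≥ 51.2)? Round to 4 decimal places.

Chebyshev: P(|W − μ| ≥ t) ≤ Var(W)/t².
Bound = 354 / 2621.44 = 0.1350.

0.1350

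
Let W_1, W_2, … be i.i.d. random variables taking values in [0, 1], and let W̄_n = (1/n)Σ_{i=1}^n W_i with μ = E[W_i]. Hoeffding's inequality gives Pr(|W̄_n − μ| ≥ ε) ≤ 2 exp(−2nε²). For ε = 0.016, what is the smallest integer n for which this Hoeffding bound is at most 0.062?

6785

Require 2·exp(−2nε²) ≤ 0.062, i.e. 2nε² ≥ ln(2/0.062) = 3.473768.
So n ≥ 3.473768 / (2·0.016²) = 6784.703.
The smallest integer n is 6785.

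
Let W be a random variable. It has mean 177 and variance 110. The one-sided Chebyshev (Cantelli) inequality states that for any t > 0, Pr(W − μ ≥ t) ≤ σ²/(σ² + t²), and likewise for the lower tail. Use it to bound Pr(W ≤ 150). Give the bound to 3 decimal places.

0.131

Here σ² = 110 and t = 27, so σ² + t² = 839.
Cantelli's bound: 110/839 = 0.1311.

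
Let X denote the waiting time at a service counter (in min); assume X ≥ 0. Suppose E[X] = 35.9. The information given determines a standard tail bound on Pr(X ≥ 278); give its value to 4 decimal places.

0.1291

Only the mean of a non-negative variable is known, so Markov's inequality is the applicable tail bound.
Markov's inequality: for a non-negative random variable, Pr(X ≥ a) ≤ E[X]/a.
Here E[X] = 35.9 and a = 278, so the bound is 35.9/278 = 0.1291.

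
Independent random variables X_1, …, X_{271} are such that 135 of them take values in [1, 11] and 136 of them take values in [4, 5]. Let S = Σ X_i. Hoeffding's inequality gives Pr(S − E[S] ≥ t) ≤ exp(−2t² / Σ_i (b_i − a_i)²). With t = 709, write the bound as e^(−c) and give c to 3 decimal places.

Σ(b_i − a_i)² = 135·10² + 136·1² = 13636.
c = 2t² / 13636 = 2·709² / 13636 = 73.7285.

73.729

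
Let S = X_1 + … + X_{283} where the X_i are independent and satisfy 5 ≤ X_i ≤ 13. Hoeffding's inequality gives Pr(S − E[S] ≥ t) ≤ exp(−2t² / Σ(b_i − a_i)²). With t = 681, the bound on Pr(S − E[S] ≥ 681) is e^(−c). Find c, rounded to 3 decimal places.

51.210

Σ(b_i − a_i)² = 283·(8)² = 18112.
c = 2t²/18112 = 2·681²/18112 = 51.2104.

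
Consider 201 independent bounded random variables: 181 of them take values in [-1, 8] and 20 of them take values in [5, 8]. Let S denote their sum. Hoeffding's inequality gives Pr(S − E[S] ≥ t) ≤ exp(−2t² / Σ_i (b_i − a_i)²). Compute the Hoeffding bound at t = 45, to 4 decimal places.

Σ(b_i − a_i)² = 181·9² + 20·3² = 14841.
Exponent = 2·45² / 14841 = 0.27289.
Bound = exp(−0.27289) = 0.76117.

0.7612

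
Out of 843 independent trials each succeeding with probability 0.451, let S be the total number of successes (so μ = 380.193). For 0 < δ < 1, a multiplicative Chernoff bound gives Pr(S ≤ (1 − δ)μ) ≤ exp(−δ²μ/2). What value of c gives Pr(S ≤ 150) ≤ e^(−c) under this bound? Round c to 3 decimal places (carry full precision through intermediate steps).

69.687

Write 150 = (1 − δ)μ, so δ = 1 − 150/380.193 = 0.6054635…
Then the exponent is δ²μ/2 = (μ − 150)²/(2μ) = 69.686734.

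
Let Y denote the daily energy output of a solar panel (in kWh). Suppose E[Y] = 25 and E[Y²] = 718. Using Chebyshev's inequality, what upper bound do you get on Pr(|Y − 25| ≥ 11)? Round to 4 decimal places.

0.7686

Var(Y) = E[Y²] − (E[Y])² = 718 − 625 = 93.
Chebyshev's inequality: Pr(|Y − μ| ≥ t) ≤ Var(Y)/t² = 93/121 = 0.7686.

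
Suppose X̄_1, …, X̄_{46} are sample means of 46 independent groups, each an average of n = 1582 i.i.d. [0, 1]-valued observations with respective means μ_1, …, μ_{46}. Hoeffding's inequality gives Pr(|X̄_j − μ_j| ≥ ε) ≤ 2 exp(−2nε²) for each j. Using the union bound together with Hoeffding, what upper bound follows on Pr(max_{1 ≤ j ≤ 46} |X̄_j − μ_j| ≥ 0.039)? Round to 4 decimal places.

Per-experiment Hoeffding bound: 2·exp(−2·1582·0.039²) = 2·exp(−4.81244) = 0.016256.
Union bound over 46 events: 46·0.016256 = 0.74777.

0.7478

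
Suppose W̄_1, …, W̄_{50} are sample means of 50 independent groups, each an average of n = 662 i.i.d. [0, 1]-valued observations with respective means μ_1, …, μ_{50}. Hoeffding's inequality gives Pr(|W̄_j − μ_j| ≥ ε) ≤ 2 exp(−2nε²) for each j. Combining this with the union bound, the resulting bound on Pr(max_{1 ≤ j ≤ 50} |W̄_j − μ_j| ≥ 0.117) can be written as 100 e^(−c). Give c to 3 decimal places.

18.124

Union bound over the 50 events: Pr(max_{1 ≤ j ≤ 50} |W̄_j − μ_j| ≥ 0.117) ≤ 50·2·exp(−2nε²) = 100 exp(−2·662·0.117²).
So c = 2·662·0.117² = 18.1242.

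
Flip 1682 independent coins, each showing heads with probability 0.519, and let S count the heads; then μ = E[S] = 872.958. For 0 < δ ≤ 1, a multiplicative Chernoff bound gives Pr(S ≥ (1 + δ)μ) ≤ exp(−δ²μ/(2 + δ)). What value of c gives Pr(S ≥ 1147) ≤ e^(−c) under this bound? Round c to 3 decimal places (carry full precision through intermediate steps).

37.179

Write 1147 = (1 + δ)μ, so δ = 1147/872.958 − 1 = 0.3139235…
Then the exponent is δ²μ/(2 + δ) = (1147 − μ)² / (μ·(2 + δ)) = 37.178505.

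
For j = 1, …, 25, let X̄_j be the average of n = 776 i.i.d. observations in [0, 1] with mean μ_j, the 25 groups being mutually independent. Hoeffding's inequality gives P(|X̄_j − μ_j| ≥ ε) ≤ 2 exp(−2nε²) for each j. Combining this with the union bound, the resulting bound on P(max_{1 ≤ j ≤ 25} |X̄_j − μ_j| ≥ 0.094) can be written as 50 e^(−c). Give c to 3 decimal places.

13.713

Union bound over the 25 events: P(max_{1 ≤ j ≤ 25} |X̄_j − μ_j| ≥ 0.094) ≤ 25·2·exp(−2nε²) = 50 exp(−2·776·0.094²).
So c = 2·776·0.094² = 13.7135.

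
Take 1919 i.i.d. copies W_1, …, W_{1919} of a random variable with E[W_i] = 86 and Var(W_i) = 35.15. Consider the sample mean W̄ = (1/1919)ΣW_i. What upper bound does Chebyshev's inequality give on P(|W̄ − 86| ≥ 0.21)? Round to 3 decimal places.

Var(W̄) = Var(W_i)/n = 35.15/1919 = 0.018317.
Chebyshev: P(|W̄ − 86| ≥ 0.21) ≤ Var(W̄)/(0.21)² = 35.15/(1919·0.21²) = 0.4153.

0.415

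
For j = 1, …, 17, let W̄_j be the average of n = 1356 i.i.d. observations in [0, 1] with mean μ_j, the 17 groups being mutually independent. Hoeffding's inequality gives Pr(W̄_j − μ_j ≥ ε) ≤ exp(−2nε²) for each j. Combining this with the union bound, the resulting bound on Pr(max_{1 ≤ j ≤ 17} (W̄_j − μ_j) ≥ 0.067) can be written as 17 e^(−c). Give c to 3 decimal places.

12.174

Union bound over the 17 events: Pr(max_{1 ≤ j ≤ 17} (W̄_j − μ_j) ≥ 0.067) ≤ 17·exp(−2nε²) = 17 exp(−2·1356·0.067²).
So c = 2·1356·0.067² = 12.1742.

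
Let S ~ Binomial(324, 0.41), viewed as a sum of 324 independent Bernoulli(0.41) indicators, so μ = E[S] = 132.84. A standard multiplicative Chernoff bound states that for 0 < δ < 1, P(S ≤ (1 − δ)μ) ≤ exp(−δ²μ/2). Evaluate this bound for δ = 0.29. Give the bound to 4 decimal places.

0.0038

Exponent = δ²μ/2 = 0.29²·132.84/2 = 5.5859.
Bound = exp(−5.5859) = 0.00375.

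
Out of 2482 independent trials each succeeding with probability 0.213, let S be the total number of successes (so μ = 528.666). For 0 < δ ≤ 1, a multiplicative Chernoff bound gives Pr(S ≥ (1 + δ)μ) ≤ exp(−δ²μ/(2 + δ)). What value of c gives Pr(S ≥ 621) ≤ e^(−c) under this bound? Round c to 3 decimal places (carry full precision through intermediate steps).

7.416

Write 621 = (1 + δ)μ, so δ = 621/528.666 − 1 = 0.1746547…
Then the exponent is δ²μ/(2 + δ) = (621 − μ)² / (μ·(2 + δ)) = 7.415691.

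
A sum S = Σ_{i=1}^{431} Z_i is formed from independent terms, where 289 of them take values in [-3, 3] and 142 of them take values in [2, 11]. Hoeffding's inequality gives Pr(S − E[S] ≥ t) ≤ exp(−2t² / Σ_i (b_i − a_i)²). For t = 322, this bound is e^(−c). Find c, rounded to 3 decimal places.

Σ(b_i − a_i)² = 289·6² + 142·9² = 21906.
c = 2t² / 21906 = 2·322² / 21906 = 9.4663.

9.466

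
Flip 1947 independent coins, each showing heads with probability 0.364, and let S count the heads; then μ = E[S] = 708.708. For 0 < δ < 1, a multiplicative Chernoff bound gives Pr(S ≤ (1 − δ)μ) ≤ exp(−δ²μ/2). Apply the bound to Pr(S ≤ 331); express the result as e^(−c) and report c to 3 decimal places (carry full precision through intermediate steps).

Write 331 = (1 − δ)μ, so δ = 1 − 331/708.708 = 0.5329529…
Then the exponent is δ²μ/2 = (μ − 331)²/(2μ) = 100.650291.

100.650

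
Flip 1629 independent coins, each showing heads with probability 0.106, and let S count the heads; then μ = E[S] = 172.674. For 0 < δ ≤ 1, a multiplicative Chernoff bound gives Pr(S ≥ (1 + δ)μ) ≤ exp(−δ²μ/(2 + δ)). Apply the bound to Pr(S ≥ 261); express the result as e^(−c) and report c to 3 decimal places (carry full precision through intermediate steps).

Write 261 = (1 + δ)μ, so δ = 261/172.674 − 1 = 0.5115188…
Then the exponent is δ²μ/(2 + δ) = (261 − μ)² / (μ·(2 + δ)) = 17.989278.

17.989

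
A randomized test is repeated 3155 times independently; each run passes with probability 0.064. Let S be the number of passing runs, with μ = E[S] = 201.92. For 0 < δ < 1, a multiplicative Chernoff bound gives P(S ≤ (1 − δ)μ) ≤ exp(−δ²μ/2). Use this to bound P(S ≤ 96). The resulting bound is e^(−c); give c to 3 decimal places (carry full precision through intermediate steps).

27.781

Write 96 = (1 − δ)μ, so δ = 1 − 96/201.92 = 0.5245642…
Then the exponent is δ²μ/2 = (μ − 96)²/(2μ) = 27.780919.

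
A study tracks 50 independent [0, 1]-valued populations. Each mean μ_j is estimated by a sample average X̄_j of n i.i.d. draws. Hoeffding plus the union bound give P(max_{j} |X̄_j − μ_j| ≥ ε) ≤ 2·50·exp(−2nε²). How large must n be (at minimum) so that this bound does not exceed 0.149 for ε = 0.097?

Need 2·50·exp(−2nε²) ≤ 0.149, i.e. exp(−2nε²) ≤ 0.149/100.
So 2nε² ≥ ln(100/0.149) = 6.508979.
Hence n ≥ 6.508979/(2·0.097²) = 345.891.
The smallest integer n is 346.

346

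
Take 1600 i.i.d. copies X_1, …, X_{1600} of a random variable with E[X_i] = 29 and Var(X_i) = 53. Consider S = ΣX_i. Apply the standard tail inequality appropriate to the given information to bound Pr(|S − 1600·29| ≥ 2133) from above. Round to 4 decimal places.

With mean and variance of each term known, Chebyshev's inequality bounds the deviation of the sum (or sample mean).
Var(S) = n·Var(X_i) = 1600·53 = 84800.
Chebyshev: Pr(|S − 1600·29| ≥ 2133) ≤ Var(S)/2133² = 84800/4549689 = 0.0186.

0.0186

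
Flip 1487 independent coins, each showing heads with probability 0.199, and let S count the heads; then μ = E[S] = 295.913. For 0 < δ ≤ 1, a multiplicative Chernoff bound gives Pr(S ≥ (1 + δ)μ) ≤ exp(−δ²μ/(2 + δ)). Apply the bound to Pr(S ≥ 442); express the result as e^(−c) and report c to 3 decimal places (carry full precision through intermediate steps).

28.921

Write 442 = (1 + δ)μ, so δ = 442/295.913 − 1 = 0.4936823…
Then the exponent is δ²μ/(2 + δ) = (442 − μ)² / (μ·(2 + δ)) = 28.921311.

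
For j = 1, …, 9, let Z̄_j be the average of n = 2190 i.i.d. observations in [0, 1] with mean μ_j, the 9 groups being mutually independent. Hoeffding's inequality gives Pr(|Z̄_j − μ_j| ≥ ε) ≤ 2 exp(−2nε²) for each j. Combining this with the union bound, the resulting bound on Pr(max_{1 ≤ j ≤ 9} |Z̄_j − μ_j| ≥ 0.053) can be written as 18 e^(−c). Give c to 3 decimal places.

12.303

Union bound over the 9 events: Pr(max_{1 ≤ j ≤ 9} |Z̄_j − μ_j| ≥ 0.053) ≤ 9·2·exp(−2nε²) = 18 exp(−2·2190·0.053²).
So c = 2·2190·0.053² = 12.3034.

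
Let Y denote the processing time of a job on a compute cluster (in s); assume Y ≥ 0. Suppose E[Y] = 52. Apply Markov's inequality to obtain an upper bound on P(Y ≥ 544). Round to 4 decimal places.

Markov's inequality: for a non-negative random variable, P(Y ≥ a) ≤ E[Y]/a.
Here E[Y] = 52 and a = 544, so the bound is 52/544 = 0.0956.

0.0956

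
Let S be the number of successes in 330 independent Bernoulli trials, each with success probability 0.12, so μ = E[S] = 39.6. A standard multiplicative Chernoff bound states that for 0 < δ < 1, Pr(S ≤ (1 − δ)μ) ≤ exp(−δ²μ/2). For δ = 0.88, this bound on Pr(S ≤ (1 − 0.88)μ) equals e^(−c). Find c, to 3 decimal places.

c = δ²μ/2 = 0.88²·39.6/2 = 15.3331.

15.333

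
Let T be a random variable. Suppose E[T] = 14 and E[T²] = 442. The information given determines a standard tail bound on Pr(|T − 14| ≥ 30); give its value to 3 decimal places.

The first two moments determine the variance, so Chebyshev's inequality is the sharpest standard bound available.
Var(T) = E[T²] − (E[T])² = 442 − 196 = 246.
Chebyshev's inequality: Pr(|T − μ| ≥ t) ≤ Var(T)/t² = 246/900 = 0.2733.

0.273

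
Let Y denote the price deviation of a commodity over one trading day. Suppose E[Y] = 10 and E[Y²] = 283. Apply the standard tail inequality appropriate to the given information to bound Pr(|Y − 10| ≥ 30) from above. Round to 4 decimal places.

0.2033

The first two moments determine the variance, so Chebyshev's inequality is the sharpest standard bound available.
Var(Y) = E[Y²] − (E[Y])² = 283 − 100 = 183.
Chebyshev's inequality: Pr(|Y − μ| ≥ t) ≤ Var(Y)/t² = 183/900 = 0.2033.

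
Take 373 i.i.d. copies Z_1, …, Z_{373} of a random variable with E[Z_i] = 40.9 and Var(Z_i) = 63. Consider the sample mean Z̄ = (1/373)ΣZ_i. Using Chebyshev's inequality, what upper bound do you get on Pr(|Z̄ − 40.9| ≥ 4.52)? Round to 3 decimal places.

Var(Z̄) = Var(Z_i)/n = 63/373 = 0.1689.
Chebyshev: Pr(|Z̄ − 40.9| ≥ 4.52) ≤ Var(Z̄)/(4.52)² = 63/(373·4.52²) = 0.0083.

0.008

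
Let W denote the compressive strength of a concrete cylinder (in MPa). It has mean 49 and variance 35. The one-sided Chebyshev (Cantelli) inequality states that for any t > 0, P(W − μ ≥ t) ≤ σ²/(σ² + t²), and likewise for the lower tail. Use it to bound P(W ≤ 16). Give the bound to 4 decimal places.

0.0311

Here σ² = 35 and t = 33, so σ² + t² = 1124.
Cantelli's bound: 35/1124 = 0.0311.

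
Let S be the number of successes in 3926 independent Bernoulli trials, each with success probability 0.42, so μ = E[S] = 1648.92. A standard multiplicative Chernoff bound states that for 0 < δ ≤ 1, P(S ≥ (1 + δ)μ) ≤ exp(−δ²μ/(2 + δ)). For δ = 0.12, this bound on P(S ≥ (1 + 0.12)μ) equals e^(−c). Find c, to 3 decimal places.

11.200

c = δ²μ/(2 + δ) = 0.12²·1648.92/(2 + 0.12) = 11.2002.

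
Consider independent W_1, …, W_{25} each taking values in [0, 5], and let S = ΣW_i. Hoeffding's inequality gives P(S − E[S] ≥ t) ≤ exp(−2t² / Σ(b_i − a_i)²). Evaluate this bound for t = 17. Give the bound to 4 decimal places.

Σ(b_i − a_i)² = 25·(5)² = 625.
Exponent = 2·17²/625 = 0.9248.
Bound = exp(−0.9248) = 0.39661.

0.3966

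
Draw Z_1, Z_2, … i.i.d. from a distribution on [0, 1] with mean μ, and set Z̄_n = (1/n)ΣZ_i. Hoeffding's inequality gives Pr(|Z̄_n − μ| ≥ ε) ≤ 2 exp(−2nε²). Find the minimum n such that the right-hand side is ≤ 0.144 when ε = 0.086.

178

Require 2·exp(−2nε²) ≤ 0.144, i.e. 2nε² ≥ ln(2/0.144) = 2.631089.
So n ≥ 2.631089 / (2·0.086²) = 177.872.
The smallest integer n is 178.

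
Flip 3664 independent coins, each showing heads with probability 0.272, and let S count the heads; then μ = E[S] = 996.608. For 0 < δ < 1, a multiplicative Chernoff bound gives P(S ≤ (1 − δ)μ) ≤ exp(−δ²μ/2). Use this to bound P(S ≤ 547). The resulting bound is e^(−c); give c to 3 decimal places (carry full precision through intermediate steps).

101.418

Write 547 = (1 − δ)μ, so δ = 1 − 547/996.608 = 0.4511383…
Then the exponent is δ²μ/2 = (μ − 547)²/(2μ) = 101.417686.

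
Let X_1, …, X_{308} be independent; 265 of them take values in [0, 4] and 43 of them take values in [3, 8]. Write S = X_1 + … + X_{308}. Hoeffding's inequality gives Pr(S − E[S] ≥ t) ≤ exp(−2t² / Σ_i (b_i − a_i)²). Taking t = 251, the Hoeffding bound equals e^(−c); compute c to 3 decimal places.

Σ(b_i − a_i)² = 265·4² + 43·5² = 5315.
c = 2t² / 5315 = 2·251² / 5315 = 23.7069.

23.707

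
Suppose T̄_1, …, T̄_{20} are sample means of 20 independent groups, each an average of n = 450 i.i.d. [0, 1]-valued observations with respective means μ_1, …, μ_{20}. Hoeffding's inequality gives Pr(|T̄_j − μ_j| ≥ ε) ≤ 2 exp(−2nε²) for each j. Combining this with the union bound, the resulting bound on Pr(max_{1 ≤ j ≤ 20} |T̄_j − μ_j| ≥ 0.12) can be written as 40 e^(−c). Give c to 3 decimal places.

Union bound over the 20 events: Pr(max_{1 ≤ j ≤ 20} |T̄_j − μ_j| ≥ 0.12) ≤ 20·2·exp(−2nε²) = 40 exp(−2·450·0.12²).
So c = 2·450·0.12² = 12.9600.

12.960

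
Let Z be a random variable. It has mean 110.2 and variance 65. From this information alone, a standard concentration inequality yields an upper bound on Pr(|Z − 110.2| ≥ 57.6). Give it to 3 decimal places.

Mean and variance are known, so Chebyshev's inequality applies.
Chebyshev: Pr(|Z − μ| ≥ t) ≤ Var(Z)/t².
Bound = 65 / 3317.76 = 0.0196.

0.020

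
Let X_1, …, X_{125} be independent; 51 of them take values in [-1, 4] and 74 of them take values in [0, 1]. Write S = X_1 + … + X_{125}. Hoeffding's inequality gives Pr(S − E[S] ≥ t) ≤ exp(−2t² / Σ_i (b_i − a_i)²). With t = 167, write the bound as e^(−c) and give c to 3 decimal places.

Σ(b_i − a_i)² = 51·5² + 74·1² = 1349.
c = 2t² / 1349 = 2·167² / 1349 = 41.3477.

41.348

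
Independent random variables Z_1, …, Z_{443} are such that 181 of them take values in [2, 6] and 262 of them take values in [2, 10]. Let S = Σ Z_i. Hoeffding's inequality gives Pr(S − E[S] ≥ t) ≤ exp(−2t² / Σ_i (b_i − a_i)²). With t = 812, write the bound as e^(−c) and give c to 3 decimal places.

67.061

Σ(b_i − a_i)² = 181·4² + 262·8² = 19664.
c = 2t² / 19664 = 2·812² / 19664 = 67.0610.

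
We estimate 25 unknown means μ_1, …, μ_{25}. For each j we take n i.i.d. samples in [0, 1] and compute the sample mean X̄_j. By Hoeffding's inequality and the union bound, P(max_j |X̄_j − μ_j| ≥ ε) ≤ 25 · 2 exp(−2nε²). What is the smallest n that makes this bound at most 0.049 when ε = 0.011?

Need 2·25·exp(−2nε²) ≤ 0.049, i.e. exp(−2nε²) ≤ 0.049/50.
So 2nε² ≥ ln(50/0.049) = 6.927958.
Hence n ≥ 6.927958/(2·0.011²) = 28627.926.
The smallest integer n is 28628.

28628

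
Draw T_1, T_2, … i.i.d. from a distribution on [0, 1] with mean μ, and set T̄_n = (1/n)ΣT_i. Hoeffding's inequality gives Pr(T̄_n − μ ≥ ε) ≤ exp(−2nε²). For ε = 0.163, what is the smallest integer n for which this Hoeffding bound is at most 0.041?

Require exp(−2nε²) ≤ 0.041, i.e. 2nε² ≥ ln(1/0.041) = 3.194183.
So n ≥ 3.194183 / (2·0.163²) = 60.111.
The smallest integer n is 61.

61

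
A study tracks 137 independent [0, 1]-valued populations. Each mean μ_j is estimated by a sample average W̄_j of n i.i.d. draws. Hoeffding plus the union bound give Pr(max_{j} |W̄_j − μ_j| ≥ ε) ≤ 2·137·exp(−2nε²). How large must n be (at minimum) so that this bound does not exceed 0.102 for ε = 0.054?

Need 2·137·exp(−2nε²) ≤ 0.102, i.e. exp(−2nε²) ≤ 0.102/274.
So 2nε² ≥ ln(274/0.102) = 7.895911.
Hence n ≥ 7.895911/(2·0.054²) = 1353.894.
The smallest integer n is 1354.

1354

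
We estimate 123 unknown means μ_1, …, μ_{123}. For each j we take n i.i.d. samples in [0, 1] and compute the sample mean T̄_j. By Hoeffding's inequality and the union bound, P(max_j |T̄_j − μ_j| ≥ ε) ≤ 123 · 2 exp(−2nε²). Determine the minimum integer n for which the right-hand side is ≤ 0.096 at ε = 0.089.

Need 2·123·exp(−2nε²) ≤ 0.096, i.e. exp(−2nε²) ≤ 0.096/246.
So 2nε² ≥ ln(246/0.096) = 7.848739.
Hence n ≥ 7.848739/(2·0.089²) = 495.439.
The smallest integer n is 496.

496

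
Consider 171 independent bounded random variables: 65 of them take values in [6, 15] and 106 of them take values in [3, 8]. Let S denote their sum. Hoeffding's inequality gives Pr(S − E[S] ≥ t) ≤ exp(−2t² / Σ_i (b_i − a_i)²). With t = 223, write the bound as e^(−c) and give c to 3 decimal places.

12.566

Σ(b_i − a_i)² = 65·9² + 106·5² = 7915.
c = 2t² / 7915 = 2·223² / 7915 = 12.5658.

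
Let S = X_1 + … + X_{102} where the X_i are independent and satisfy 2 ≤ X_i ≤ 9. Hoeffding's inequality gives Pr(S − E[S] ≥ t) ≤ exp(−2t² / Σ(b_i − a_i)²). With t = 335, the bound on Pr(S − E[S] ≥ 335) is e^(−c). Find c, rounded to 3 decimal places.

44.908

Σ(b_i − a_i)² = 102·(7)² = 4998.
c = 2t²/4998 = 2·335²/4998 = 44.9080.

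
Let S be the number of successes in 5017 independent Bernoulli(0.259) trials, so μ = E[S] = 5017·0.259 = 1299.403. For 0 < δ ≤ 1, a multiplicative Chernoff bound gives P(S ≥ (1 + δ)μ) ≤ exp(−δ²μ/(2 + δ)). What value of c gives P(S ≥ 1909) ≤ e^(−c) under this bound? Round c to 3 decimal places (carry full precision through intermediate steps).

115.824

Write 1909 = (1 + δ)μ, so δ = 1909/1299.403 − 1 = 0.4691362…
Then the exponent is δ²μ/(2 + δ) = (1909 − μ)² / (μ·(2 + δ)) = 115.823512.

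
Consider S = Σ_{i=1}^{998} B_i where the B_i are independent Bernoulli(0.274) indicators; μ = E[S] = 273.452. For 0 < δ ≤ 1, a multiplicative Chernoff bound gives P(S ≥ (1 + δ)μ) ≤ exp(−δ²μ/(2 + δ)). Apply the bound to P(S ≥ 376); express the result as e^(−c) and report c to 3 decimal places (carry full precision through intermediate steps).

16.192

Write 376 = (1 + δ)μ, so δ = 376/273.452 − 1 = 0.3750128…
Then the exponent is δ²μ/(2 + δ) = (376 − μ)² / (μ·(2 + δ)) = 16.192255.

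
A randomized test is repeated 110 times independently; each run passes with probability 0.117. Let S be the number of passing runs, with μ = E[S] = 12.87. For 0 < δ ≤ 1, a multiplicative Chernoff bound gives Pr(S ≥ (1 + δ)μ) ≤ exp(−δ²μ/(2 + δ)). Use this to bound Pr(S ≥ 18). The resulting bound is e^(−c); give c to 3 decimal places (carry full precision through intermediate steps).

Write 18 = (1 + δ)μ, so δ = 18/12.87 − 1 = 0.3986014…
Then the exponent is δ²μ/(2 + δ) = (18 − μ)² / (μ·(2 + δ)) = 0.852507.

0.853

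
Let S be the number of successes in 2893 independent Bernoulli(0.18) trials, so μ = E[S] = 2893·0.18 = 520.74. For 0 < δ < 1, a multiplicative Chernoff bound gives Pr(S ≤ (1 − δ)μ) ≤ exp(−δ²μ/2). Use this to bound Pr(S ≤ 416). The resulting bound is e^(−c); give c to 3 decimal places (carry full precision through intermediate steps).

Write 416 = (1 − δ)μ, so δ = 1 − 416/520.74 = 0.2011368…
Then the exponent is δ²μ/2 = (μ − 416)²/(2μ) = 10.533537.

10.534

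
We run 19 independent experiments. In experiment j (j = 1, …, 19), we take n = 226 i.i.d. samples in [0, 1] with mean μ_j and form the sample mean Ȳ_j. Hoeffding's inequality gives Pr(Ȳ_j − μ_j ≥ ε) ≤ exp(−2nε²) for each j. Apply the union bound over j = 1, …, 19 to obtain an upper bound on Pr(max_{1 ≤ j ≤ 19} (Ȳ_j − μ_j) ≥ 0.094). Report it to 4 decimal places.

0.3501

Per-experiment Hoeffding bound: exp(−2·226·0.094²) = exp(−3.99387) = 0.018428.
Union bound over 19 events: 19·0.018428 = 0.35014.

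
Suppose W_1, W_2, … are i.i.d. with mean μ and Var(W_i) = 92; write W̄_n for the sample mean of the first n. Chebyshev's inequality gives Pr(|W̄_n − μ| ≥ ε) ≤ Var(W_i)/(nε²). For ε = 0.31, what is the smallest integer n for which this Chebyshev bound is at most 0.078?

12274

Require 92/(n·0.31²) ≤ 0.078, i.e. n ≥ 92/(0.078·0.31²) = 12273.540.
The smallest integer n is 12274.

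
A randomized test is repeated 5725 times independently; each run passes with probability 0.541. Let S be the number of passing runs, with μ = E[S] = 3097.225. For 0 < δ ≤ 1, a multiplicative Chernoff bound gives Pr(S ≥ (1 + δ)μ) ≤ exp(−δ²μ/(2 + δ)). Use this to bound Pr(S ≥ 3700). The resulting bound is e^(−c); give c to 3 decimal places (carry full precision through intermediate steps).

Write 3700 = (1 + δ)μ, so δ = 3700/3097.225 − 1 = 0.1946178…
Then the exponent is δ²μ/(2 + δ) = (3700 − μ)² / (μ·(2 + δ)) = 53.453829.

53.454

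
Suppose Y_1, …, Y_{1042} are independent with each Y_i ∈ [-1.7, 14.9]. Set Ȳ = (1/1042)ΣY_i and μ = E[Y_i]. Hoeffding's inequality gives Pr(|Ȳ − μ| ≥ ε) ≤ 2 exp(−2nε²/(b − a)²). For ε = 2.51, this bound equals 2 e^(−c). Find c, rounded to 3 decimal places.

c = 2nε²/(b − a)² = 2·1042·2.51² / 16.6² = 47.6463.

47.646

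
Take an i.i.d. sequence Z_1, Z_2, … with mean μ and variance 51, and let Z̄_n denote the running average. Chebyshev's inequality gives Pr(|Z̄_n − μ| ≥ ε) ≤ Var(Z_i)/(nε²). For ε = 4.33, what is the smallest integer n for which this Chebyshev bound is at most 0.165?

17

Require 51/(n·4.33²) ≤ 0.165, i.e. n ≥ 51/(0.165·4.33²) = 16.486.
The smallest integer n is 17.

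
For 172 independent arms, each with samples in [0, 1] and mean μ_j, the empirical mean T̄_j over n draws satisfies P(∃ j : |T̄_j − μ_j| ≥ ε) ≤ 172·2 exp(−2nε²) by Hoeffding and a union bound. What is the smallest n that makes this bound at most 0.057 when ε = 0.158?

Need 2·172·exp(−2nε²) ≤ 0.057, i.e. exp(−2nε²) ≤ 0.057/344.
So 2nε² ≥ ln(344/0.057) = 8.705346.
Hence n ≥ 8.705346/(2·0.158²) = 174.358.
The smallest integer n is 175.

175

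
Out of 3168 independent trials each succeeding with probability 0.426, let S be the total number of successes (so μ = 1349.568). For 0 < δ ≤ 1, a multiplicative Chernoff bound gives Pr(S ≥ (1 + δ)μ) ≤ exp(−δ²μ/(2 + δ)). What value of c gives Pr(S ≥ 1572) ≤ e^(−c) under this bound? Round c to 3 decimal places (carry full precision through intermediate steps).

16.935

Write 1572 = (1 + δ)μ, so δ = 1572/1349.568 − 1 = 0.1648172…
Then the exponent is δ²μ/(2 + δ) = (1572 − μ)² / (μ·(2 + δ)) = 16.934740.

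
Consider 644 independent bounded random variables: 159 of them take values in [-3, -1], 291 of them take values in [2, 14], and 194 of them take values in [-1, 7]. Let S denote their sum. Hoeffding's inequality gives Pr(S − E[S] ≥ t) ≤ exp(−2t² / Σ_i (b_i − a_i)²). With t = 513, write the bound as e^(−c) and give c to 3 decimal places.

9.577

Σ(b_i − a_i)² = 159·2² + 291·12² + 194·8² = 54956.
c = 2t² / 54956 = 2·513² / 54956 = 9.5774.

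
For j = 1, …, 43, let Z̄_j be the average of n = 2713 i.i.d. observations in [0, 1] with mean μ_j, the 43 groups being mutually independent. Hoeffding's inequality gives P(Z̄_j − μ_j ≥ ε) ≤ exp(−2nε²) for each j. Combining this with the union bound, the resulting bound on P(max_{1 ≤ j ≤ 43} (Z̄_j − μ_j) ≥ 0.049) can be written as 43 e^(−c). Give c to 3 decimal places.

Union bound over the 43 events: P(max_{1 ≤ j ≤ 43} (Z̄_j − μ_j) ≥ 0.049) ≤ 43·exp(−2nε²) = 43 exp(−2·2713·0.049²).
So c = 2·2713·0.049² = 13.0278.

13.028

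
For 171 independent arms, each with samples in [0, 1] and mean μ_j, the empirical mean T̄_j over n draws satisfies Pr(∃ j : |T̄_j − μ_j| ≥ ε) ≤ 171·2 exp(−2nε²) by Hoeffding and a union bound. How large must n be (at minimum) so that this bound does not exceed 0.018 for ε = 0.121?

337

Need 2·171·exp(−2nε²) ≤ 0.018, i.e. exp(−2nε²) ≤ 0.018/342.
So 2nε² ≥ ln(342/0.018) = 9.852194.
Hence n ≥ 9.852194/(2·0.121²) = 336.459.
The smallest integer n is 337.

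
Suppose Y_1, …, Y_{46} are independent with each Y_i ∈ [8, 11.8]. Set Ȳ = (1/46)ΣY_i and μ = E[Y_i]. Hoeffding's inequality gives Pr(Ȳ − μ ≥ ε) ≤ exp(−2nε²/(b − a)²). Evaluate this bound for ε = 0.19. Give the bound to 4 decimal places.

0.7945

Exponent: 2nε²/(b − a)² = 2·46·0.19² / 3.8² = 0.23000.
Bound = exp(−0.23000) = 0.79453.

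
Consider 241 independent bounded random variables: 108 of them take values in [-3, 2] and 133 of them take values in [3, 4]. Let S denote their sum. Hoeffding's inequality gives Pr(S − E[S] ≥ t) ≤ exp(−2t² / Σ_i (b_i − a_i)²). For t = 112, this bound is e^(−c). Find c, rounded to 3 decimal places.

Σ(b_i − a_i)² = 108·5² + 133·1² = 2833.
c = 2t² / 2833 = 2·112² / 2833 = 8.8556.

8.856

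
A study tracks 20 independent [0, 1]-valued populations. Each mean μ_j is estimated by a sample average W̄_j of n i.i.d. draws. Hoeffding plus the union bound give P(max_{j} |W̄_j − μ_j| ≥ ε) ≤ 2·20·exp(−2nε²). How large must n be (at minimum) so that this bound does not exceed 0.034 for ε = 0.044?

Need 2·20·exp(−2nε²) ≤ 0.034, i.e. exp(−2nε²) ≤ 0.034/40.
So 2nε² ≥ ln(40/0.034) = 7.070274.
Hence n ≥ 7.070274/(2·0.044²) = 1826.001.
The smallest integer n is 1827.

1827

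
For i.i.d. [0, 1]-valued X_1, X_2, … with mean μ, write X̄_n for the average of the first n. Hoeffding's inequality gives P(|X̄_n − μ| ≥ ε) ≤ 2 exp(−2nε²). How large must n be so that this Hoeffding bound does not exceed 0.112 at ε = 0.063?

Require 2·exp(−2nε²) ≤ 0.112, i.e. 2nε² ≥ ln(2/0.112) = 2.882404.
So n ≥ 2.882404 / (2·0.063²) = 363.115.
The smallest integer n is 364.

364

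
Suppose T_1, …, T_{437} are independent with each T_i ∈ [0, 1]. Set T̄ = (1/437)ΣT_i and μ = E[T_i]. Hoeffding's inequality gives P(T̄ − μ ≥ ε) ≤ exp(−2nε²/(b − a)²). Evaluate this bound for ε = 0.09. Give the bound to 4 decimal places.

0.0008

Exponent: 2nε²/(b − a)² = 2·437·0.09² / 1² = 7.07940.
Bound = exp(−7.07940) = 0.00084.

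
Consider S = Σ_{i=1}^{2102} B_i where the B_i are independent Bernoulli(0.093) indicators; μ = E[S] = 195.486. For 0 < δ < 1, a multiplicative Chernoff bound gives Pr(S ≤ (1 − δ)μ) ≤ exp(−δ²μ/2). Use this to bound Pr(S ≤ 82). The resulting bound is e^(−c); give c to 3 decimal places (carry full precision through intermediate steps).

Write 82 = (1 − δ)μ, so δ = 1 − 82/195.486 = 0.5805326…
Then the exponent is δ²μ/2 = (μ − 82)²/(2μ) = 32.941163.

32.941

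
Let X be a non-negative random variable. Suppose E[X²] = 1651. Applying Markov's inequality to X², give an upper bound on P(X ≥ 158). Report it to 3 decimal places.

0.066

Since X ≥ 0, the event {X ≥ 158} is the same as {X² ≥ 24964}.
Markov's inequality applied to X² gives P(X² ≥ 24964) ≤ E[X²]/24964 = 1651/24964 = 0.0661.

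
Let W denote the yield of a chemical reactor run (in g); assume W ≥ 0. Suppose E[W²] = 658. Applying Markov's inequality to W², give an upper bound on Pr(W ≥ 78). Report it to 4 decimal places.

Since W ≥ 0, the event {W ≥ 78} is the same as {W² ≥ 6084}.
Markov's inequality applied to W² gives Pr(W² ≥ 6084) ≤ E[W²]/6084 = 658/6084 = 0.1082.

0.1082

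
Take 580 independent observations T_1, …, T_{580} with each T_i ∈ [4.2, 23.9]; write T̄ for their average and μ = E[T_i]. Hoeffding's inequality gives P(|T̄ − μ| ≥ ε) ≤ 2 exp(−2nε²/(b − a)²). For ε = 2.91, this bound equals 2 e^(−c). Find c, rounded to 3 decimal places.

25.311

c = 2nε²/(b − a)² = 2·580·2.91² / 19.7² = 25.3111.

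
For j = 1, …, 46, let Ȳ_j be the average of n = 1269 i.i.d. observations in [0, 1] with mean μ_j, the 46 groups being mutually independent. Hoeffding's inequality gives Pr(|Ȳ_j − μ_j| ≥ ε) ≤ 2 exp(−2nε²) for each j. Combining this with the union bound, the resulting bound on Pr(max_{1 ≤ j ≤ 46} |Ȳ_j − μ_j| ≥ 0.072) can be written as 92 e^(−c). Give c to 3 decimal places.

13.157

Union bound over the 46 events: Pr(max_{1 ≤ j ≤ 46} |Ȳ_j − μ_j| ≥ 0.072) ≤ 46·2·exp(−2nε²) = 92 exp(−2·1269·0.072²).
So c = 2·1269·0.072² = 13.1570.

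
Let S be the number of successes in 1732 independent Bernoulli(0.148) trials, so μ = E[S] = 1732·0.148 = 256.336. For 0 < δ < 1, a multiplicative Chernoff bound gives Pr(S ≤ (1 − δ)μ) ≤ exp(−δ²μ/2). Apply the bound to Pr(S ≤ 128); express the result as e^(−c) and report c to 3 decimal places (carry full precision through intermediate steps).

Write 128 = (1 − δ)μ, so δ = 1 − 128/256.336 = 0.5006554…
Then the exponent is δ²μ/2 = (μ − 128)²/(2μ) = 32.126055.

32.126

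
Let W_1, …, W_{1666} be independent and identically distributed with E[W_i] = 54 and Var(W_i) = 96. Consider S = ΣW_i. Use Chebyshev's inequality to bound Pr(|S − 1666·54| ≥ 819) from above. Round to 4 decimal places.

0.2384

Var(S) = n·Var(W_i) = 1666·96 = 159936.
Chebyshev: Pr(|S − 1666·54| ≥ 819) ≤ Var(S)/819² = 159936/670761 = 0.2384.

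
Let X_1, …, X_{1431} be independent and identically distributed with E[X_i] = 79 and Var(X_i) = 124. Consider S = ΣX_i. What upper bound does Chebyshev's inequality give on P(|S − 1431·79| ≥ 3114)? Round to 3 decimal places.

0.018

Var(S) = n·Var(X_i) = 1431·124 = 177444.
Chebyshev: P(|S − 1431·79| ≥ 3114) ≤ Var(S)/3114² = 177444/9696996 = 0.0183.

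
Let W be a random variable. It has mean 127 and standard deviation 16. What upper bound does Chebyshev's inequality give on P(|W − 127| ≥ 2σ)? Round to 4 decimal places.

Chebyshev: P(|W − μ| ≥ t) ≤ Var(W)/t².
Var(W) = σ² = 16² = 256.
t = 2·16 = 32.
Bound = 256 / 1024 = 0.2500.

0.2500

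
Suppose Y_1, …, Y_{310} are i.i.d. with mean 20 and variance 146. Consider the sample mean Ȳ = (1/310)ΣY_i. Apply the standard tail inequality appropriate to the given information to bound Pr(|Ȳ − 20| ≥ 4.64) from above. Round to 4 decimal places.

0.0219

With mean and variance of each term known, Chebyshev's inequality bounds the deviation of the sum (or sample mean).
Var(Ȳ) = Var(Y_i)/n = 146/310 = 0.47097.
Chebyshev: Pr(|Ȳ − 20| ≥ 4.64) ≤ Var(Ȳ)/(4.64)² = 146/(310·4.64²) = 0.0219.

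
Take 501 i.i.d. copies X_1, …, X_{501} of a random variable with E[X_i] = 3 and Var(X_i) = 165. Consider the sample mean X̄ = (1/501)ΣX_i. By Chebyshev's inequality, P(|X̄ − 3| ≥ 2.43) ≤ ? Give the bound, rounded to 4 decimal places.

0.0558

Var(X̄) = Var(X_i)/n = 165/501 = 0.32934.
Chebyshev: P(|X̄ − 3| ≥ 2.43) ≤ Var(X̄)/(2.43)² = 165/(501·2.43²) = 0.0558.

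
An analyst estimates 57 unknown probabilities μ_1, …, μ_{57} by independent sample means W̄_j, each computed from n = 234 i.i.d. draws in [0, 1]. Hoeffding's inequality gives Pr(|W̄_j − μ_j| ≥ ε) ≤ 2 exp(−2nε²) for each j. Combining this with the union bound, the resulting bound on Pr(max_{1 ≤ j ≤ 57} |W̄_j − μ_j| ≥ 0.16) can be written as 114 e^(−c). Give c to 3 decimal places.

Union bound over the 57 events: Pr(max_{1 ≤ j ≤ 57} |W̄_j − μ_j| ≥ 0.16) ≤ 57·2·exp(−2nε²) = 114 exp(−2·234·0.16²).
So c = 2·234·0.16² = 11.9808.

11.981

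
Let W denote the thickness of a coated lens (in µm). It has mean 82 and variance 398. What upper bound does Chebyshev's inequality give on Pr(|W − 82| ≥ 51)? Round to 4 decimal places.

0.1530

Chebyshev: Pr(|W − μ| ≥ t) ≤ Var(W)/t².
Bound = 398 / 2601 = 0.1530.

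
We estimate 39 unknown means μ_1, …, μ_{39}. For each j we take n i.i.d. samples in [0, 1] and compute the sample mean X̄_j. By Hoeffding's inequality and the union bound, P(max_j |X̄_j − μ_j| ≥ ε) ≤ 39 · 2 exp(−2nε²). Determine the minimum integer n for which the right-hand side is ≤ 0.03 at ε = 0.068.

Need 2·39·exp(−2nε²) ≤ 0.03, i.e. exp(−2nε²) ≤ 0.03/78.
So 2nε² ≥ ln(78/0.03) = 7.863267.
Hence n ≥ 7.863267/(2·0.068²) = 850.267.
The smallest integer n is 851.

851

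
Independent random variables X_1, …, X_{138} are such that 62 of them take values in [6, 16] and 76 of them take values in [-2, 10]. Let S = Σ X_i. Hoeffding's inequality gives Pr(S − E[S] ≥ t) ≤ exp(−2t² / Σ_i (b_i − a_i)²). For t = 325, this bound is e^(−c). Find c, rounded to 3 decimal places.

Σ(b_i − a_i)² = 62·10² + 76·12² = 17144.
c = 2t² / 17144 = 2·325² / 17144 = 12.3221.

12.322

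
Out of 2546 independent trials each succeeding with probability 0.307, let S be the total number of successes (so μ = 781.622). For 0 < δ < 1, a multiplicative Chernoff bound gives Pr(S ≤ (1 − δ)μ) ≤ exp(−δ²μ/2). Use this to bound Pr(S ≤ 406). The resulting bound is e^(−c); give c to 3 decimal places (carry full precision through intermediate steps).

90.256

Write 406 = (1 − δ)μ, so δ = 1 − 406/781.622 = 0.4805673…
Then the exponent is δ²μ/2 = (μ − 406)²/(2μ) = 90.255831.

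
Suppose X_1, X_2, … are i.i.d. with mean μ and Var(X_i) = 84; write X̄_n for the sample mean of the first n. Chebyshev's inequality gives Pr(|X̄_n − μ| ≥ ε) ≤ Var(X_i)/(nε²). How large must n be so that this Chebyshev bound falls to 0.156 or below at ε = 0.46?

Require 84/(n·0.46²) ≤ 0.156, i.e. n ≥ 84/(0.156·0.46²) = 2544.714.
The smallest integer n is 2545.

2545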